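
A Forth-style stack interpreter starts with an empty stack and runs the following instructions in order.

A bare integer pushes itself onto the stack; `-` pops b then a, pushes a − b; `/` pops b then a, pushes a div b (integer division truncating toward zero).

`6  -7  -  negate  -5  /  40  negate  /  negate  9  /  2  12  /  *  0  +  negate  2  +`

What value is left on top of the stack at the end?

6      -> [6]
-7     -> [6, -7]
-      -> [13]
negate -> [-13]
-5     -> [-13, -5]
/      -> [2]
40     -> [2, 40]
negate -> [2, -40]
/      -> [0]
negate -> [0]
9      -> [0, 9]
/      -> [0]
2      -> [0, 2]
12     -> [0, 2, 12]
/      -> [0, 0]
*      -> [0]
0      -> [0, 0]
+      -> [0]
negate -> [0]
2      -> [0, 2]
+      -> [2]

2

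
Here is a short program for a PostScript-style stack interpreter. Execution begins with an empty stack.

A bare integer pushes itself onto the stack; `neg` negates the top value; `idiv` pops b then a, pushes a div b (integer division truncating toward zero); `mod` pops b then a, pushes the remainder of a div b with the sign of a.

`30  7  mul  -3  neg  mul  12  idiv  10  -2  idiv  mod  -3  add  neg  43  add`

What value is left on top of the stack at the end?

30   -> [30]
7    -> [30, 7]
mul  -> [210]
-3   -> [210, -3]
neg  -> [210, 3]
mul  -> [630]
12   -> [630, 12]
idiv -> [52]
10   -> [52, 10]
-2   -> [52, 10, -2]
idiv -> [52, -5]
mod  -> [2]
-3   -> [2, -3]
add  -> [-1]
neg  -> [1]
43   -> [1, 43]
add  -> [44]

44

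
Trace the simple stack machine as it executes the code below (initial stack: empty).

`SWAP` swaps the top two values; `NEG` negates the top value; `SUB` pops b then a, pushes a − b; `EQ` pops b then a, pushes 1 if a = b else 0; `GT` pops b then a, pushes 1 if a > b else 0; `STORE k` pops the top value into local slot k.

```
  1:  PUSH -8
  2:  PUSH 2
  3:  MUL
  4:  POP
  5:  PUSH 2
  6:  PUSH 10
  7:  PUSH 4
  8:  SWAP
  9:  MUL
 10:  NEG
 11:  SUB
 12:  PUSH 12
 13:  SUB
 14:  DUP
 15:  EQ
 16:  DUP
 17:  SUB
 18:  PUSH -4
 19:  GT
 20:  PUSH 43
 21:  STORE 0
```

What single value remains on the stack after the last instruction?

PUSH -8  -8
PUSH 2   -8 2
MUL      -16
POP      (empty)
PUSH 2   2
PUSH 10  2 10
PUSH 4   2 10 4
SWAP     2 4 10
MUL      2 40
NEG      2 -40
SUB      42
PUSH 12  42 12
SUB      30
DUP      30 30
EQ       1
DUP      1 1
SUB      0
PUSH -4  0 -4
GT       1
PUSH 43  1 43
STORE 0  1

1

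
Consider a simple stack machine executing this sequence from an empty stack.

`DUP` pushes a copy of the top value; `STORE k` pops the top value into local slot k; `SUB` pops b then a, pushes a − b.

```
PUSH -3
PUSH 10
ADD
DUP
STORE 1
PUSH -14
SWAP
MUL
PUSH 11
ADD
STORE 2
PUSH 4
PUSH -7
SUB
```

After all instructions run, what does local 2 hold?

-87

PUSH -3  -> [-3]
PUSH 10  -> [-3, 10]
ADD      -> [7]
DUP      -> [7, 7]
STORE 1  -> [7]
PUSH -14 -> [7, -14]
SWAP     -> [-14, 7]
MUL      -> [-98]
PUSH 11  -> [-98, 11]
ADD      -> [-87]
STORE 2  -> []
PUSH 4   -> [4]
PUSH -7  -> [4, -7]
SUB      -> [11]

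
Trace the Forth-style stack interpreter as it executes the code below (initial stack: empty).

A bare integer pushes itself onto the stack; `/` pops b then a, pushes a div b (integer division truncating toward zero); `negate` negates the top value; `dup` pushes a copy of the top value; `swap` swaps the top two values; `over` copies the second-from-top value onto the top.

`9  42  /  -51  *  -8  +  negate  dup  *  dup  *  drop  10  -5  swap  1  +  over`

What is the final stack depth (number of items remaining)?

9      : 9
42     : 9 42
/      : 0
-51    : 0 -51
*      : 0
-8     : 0 -8
+      : -8
negate : 8
dup    : 8 8
*      : 64
dup    : 64 64
*      : 4096
drop   : (empty)
10     : 10
-5     : 10 -5
swap   : -5 10
1      : -5 10 1
+      : -5 11
over   : -5 11 -5

3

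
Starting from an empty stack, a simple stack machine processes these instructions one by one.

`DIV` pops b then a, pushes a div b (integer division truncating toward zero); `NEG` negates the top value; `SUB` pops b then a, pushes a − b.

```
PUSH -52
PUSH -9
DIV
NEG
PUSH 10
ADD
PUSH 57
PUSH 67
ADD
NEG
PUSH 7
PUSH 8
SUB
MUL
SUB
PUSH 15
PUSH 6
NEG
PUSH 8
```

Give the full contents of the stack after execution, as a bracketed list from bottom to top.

[-119, 15, -6, 8]

PUSH -52 : -52
PUSH -9  : -52 -9
DIV      : 5
NEG      : -5
PUSH 10  : -5 10
ADD      : 5
PUSH 57  : 5 57
PUSH 67  : 5 57 67
ADD      : 5 124
NEG      : 5 -124
PUSH 7   : 5 -124 7
PUSH 8   : 5 -124 7 8
SUB      : 5 -124 -1
MUL      : 5 124
SUB      : -119
PUSH 15  : -119 15
PUSH 6   : -119 15 6
NEG      : -119 15 -6
PUSH 8   : -119 15 -6 8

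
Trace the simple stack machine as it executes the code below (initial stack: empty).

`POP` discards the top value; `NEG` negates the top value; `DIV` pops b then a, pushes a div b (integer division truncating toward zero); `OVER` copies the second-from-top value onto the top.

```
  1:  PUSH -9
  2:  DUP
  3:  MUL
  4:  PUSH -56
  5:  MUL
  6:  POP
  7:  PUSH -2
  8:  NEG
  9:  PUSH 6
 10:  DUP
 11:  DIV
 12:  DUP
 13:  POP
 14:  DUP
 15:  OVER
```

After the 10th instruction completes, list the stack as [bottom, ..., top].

PUSH -9   [-9]
DUP       [-9, -9]
MUL       [81]
PUSH -56  [81, -56]
MUL       [-4536]
POP       []
PUSH -2   [-2]
NEG       [2]
PUSH 6    [2, 6]
DUP       [2, 6, 6]

[2, 6, 6]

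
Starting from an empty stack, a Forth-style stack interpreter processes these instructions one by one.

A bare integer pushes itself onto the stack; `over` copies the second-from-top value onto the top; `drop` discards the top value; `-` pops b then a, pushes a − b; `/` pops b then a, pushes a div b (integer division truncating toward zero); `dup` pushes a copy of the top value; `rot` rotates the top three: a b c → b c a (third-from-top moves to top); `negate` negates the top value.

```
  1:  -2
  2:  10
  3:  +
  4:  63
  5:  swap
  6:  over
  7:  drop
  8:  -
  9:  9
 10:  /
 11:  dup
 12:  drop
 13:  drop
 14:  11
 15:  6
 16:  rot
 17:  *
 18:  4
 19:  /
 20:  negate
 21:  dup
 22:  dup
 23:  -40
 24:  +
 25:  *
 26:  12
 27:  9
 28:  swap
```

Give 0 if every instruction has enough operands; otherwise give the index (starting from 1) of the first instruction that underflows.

-2   -> -2
10   -> -2 10
+    -> 8
63   -> 8 63
swap -> 63 8
over -> 63 8 63
drop -> 63 8
-    -> 55
9    -> 55 9
/    -> 6
dup  -> 6 6
drop -> 6
drop -> (empty)
11   -> 11
6    -> 11 6
rot  — needs 3 operands, stack has 2 → underflow

16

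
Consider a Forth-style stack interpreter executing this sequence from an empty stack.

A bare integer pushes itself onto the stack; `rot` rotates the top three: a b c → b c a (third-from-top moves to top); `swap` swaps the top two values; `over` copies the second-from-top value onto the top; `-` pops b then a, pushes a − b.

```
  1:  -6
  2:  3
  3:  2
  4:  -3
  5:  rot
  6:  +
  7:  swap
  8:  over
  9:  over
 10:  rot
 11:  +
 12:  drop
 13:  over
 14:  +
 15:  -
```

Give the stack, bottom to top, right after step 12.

[-6, 0, 0]

-6   → -6
3    → -6 3
2    → -6 3 2
-3   → -6 3 2 -3
rot  → -6 2 -3 3
+    → -6 2 0
swap → -6 0 2
over → -6 0 2 0
over → -6 0 2 0 2
rot  → -6 0 0 2 2
+    → -6 0 0 4
drop → -6 0 0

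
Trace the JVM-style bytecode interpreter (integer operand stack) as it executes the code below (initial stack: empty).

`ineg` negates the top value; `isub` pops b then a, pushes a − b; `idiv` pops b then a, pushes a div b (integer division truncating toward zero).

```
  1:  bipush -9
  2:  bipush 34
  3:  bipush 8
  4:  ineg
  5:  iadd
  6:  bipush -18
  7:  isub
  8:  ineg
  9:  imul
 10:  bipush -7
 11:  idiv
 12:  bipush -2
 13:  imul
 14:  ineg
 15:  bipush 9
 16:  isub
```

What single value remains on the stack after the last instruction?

bipush -9  -> -9
bipush 34  -> -9 34
bipush 8   -> -9 34 8
ineg       -> -9 34 -8
iadd       -> -9 26
bipush -18 -> -9 26 -18
isub       -> -9 44
ineg       -> -9 -44
imul       -> 396
bipush -7  -> 396 -7
idiv       -> -56
bipush -2  -> -56 -2
imul       -> 112
ineg       -> -112
bipush 9   -> -112 9
isub       -> -121

-121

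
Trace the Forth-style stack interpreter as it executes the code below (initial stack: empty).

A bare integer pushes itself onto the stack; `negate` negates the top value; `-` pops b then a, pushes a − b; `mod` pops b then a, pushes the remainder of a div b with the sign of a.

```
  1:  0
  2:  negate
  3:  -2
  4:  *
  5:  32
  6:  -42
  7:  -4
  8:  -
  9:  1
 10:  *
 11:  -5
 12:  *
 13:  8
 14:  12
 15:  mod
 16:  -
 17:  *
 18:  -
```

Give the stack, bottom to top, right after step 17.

[0, 5824]

0       0
negate  0
-2      0 -2
*       0
32      0 32
-42     0 32 -42
-4      0 32 -42 -4
-       0 32 -38
1       0 32 -38 1
*       0 32 -38
-5      0 32 -38 -5
*       0 32 190
8       0 32 190 8
12      0 32 190 8 12
mod     0 32 190 8
-       0 32 182
*       0 5824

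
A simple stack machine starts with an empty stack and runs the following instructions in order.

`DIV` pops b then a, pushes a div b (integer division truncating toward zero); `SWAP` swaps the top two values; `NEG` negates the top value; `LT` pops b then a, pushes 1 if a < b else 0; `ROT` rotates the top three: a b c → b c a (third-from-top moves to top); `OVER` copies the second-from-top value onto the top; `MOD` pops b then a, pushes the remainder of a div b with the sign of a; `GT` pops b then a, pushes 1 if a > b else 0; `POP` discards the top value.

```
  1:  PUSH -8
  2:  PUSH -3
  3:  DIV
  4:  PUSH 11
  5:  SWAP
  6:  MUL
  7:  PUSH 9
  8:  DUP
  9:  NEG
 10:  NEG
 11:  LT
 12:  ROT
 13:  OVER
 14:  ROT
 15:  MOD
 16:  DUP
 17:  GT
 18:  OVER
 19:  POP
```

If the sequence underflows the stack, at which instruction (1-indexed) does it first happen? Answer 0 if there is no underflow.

12

PUSH -8 → -8
PUSH -3 → -8 -3
DIV     → 2
PUSH 11 → 2 11
SWAP    → 11 2
MUL     → 22
PUSH 9  → 22 9
DUP     → 22 9 9
NEG     → 22 9 -9
NEG     → 22 9 9
LT      → 22 0
ROT  — needs 3 operands, stack has 2 → underflow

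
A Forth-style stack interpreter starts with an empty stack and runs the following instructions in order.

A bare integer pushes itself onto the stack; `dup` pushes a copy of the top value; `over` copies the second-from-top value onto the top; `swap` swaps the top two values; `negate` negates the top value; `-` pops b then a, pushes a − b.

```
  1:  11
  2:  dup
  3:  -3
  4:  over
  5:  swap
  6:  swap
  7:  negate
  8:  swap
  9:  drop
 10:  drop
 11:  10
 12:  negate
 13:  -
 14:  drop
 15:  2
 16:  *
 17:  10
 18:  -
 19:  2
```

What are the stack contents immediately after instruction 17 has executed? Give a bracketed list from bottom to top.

11      [11]
dup     [11, 11]
-3      [11, 11, -3]
over    [11, 11, -3, 11]
swap    [11, 11, 11, -3]
swap    [11, 11, -3, 11]
negate  [11, 11, -3, -11]
swap    [11, 11, -11, -3]
drop    [11, 11, -11]
drop    [11, 11]
10      [11, 11, 10]
negate  [11, 11, -10]
-       [11, 21]
drop    [11]
2       [11, 2]
*       [22]
10      [22, 10]

[22, 10]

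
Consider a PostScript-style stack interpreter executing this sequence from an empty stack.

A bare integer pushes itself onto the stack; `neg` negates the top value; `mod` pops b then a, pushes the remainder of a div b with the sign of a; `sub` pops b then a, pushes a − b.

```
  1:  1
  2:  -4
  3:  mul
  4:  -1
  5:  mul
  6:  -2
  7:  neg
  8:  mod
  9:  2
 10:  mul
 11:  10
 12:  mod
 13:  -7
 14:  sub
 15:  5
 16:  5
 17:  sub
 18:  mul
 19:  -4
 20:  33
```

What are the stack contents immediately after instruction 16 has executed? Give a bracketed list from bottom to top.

1   -> [1]
-4  -> [1, -4]
mul -> [-4]
-1  -> [-4, -1]
mul -> [4]
-2  -> [4, -2]
neg -> [4, 2]
mod -> [0]
2   -> [0, 2]
mul -> [0]
10  -> [0, 10]
mod -> [0]
-7  -> [0, -7]
sub -> [7]
5   -> [7, 5]
5   -> [7, 5, 5]

[7, 5, 5]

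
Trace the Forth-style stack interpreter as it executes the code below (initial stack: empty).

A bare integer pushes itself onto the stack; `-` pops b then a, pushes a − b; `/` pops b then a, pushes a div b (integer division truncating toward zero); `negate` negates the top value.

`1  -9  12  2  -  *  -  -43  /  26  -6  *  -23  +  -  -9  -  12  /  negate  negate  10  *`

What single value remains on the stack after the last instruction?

1       [1]
-9      [1, -9]
12      [1, -9, 12]
2       [1, -9, 12, 2]
-       [1, -9, 10]
*       [1, -90]
-       [91]
-43     [91, -43]
/       [-2]
26      [-2, 26]
-6      [-2, 26, -6]
*       [-2, -156]
-23     [-2, -156, -23]
+       [-2, -179]
-       [177]
-9      [177, -9]
-       [186]
12      [186, 12]
/       [15]
negate  [-15]
negate  [15]
10      [15, 10]
*       [150]

150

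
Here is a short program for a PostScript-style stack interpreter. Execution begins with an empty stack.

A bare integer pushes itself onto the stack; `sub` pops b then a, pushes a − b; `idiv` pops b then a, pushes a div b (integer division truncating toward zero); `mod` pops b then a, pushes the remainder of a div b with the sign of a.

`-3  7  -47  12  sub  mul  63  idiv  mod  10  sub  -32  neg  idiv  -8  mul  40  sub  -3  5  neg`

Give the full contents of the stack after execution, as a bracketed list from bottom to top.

-3   -> -3
7    -> -3 7
-47  -> -3 7 -47
12   -> -3 7 -47 12
sub  -> -3 7 -59
mul  -> -3 -413
63   -> -3 -413 63
idiv -> -3 -6
mod  -> -3
10   -> -3 10
sub  -> -13
-32  -> -13 -32
neg  -> -13 32
idiv -> 0
-8   -> 0 -8
mul  -> 0
40   -> 0 40
sub  -> -40
-3   -> -40 -3
5    -> -40 -3 5
neg  -> -40 -3 -5

[-40, -3, -5]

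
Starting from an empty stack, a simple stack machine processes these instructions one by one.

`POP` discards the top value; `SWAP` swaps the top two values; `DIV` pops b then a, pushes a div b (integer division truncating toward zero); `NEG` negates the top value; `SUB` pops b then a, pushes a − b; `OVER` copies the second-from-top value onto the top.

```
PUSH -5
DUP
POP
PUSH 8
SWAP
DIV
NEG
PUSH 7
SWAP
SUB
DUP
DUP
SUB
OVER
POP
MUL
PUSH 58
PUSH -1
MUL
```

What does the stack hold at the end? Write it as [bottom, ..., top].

PUSH -5 : -5
DUP     : -5 -5
POP     : -5
PUSH 8  : -5 8
SWAP    : 8 -5
DIV     : -1
NEG     : 1
PUSH 7  : 1 7
SWAP    : 7 1
SUB     : 6
DUP     : 6 6
DUP     : 6 6 6
SUB     : 6 0
OVER    : 6 0 6
POP     : 6 0
MUL     : 0
PUSH 58 : 0 58
PUSH -1 : 0 58 -1
MUL     : 0 -58

[0, -58]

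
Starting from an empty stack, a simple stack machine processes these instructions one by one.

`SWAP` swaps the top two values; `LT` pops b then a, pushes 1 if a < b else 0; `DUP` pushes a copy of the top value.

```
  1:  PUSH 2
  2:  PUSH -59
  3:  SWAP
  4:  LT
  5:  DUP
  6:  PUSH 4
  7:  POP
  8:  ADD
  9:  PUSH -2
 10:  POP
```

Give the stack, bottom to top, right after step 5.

PUSH 2   → [2]
PUSH -59 → [2, -59]
SWAP     → [-59, 2]
LT       → [1]
DUP      → [1, 1]

[1, 1]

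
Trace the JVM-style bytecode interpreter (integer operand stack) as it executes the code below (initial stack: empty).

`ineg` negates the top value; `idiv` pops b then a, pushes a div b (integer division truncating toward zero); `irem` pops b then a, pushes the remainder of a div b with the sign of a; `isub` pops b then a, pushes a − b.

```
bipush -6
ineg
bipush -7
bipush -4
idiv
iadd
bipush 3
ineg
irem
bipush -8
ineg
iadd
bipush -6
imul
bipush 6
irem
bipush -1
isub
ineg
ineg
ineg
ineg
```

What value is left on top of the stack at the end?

1

bipush -6 → [-6]
ineg      → [6]
bipush -7 → [6, -7]
bipush -4 → [6, -7, -4]
idiv      → [6, 1]
iadd      → [7]
bipush 3  → [7, 3]
ineg      → [7, -3]
irem      → [1]
bipush -8 → [1, -8]
ineg      → [1, 8]
iadd      → [9]
bipush -6 → [9, -6]
imul      → [-54]
bipush 6  → [-54, 6]
irem      → [0]
bipush -1 → [0, -1]
isub      → [1]
ineg      → [-1]
ineg      → [1]
ineg      → [-1]
ineg      → [1]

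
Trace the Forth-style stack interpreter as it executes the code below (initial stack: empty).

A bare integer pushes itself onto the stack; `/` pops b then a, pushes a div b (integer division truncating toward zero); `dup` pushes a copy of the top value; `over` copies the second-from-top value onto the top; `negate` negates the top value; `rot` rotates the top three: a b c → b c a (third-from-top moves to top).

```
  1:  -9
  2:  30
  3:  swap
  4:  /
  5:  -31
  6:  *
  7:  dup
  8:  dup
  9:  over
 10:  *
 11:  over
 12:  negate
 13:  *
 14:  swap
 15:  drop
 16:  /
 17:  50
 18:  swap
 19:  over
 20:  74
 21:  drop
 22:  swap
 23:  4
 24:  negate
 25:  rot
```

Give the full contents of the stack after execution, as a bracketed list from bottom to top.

[50, 0, -4, 50]

-9     -> [-9]
30     -> [-9, 30]
swap   -> [30, -9]
/      -> [-3]
-31    -> [-3, -31]
*      -> [93]
dup    -> [93, 93]
dup    -> [93, 93, 93]
over   -> [93, 93, 93, 93]
*      -> [93, 93, 8649]
over   -> [93, 93, 8649, 93]
negate -> [93, 93, 8649, -93]
*      -> [93, 93, -804357]
swap   -> [93, -804357, 93]
drop   -> [93, -804357]
/      -> [0]
50     -> [0, 50]
swap   -> [50, 0]
over   -> [50, 0, 50]
74     -> [50, 0, 50, 74]
drop   -> [50, 0, 50]
swap   -> [50, 50, 0]
4      -> [50, 50, 0, 4]
negate -> [50, 50, 0, -4]
rot    -> [50, 0, -4, 50]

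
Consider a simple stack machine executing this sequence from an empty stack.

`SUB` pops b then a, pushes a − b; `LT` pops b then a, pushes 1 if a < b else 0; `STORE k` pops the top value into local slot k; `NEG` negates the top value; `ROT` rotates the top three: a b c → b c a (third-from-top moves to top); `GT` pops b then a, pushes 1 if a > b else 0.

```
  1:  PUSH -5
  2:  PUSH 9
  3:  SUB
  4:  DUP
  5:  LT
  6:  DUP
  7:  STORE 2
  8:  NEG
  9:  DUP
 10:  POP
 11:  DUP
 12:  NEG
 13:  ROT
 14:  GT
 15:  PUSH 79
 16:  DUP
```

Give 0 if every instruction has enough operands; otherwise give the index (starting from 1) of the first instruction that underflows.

13

PUSH -5 -> -5
PUSH 9  -> -5 9
SUB     -> -14
DUP     -> -14 -14
LT      -> 0
DUP     -> 0 0
STORE 2 -> 0
NEG     -> 0
DUP     -> 0 0
POP     -> 0
DUP     -> 0 0
NEG     -> 0 0
ROT  — needs 3 operands, stack has 2 → underflow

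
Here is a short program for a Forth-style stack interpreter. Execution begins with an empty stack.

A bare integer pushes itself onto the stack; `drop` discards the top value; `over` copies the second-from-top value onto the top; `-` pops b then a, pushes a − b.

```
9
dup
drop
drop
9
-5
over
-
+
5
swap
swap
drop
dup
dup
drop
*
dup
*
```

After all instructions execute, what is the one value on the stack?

625

9    : 9
dup  : 9 9
drop : 9
drop : (empty)
9    : 9
-5   : 9 -5
over : 9 -5 9
-    : 9 -14
+    : -5
5    : -5 5
swap : 5 -5
swap : -5 5
drop : -5
dup  : -5 -5
dup  : -5 -5 -5
drop : -5 -5
*    : 25
dup  : 25 25
*    : 625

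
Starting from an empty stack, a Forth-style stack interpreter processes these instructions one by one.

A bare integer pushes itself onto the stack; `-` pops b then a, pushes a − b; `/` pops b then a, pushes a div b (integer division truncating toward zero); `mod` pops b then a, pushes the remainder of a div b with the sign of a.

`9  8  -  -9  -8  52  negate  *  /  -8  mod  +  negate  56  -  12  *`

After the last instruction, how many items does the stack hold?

9      → 9
8      → 9 8
-      → 1
-9     → 1 -9
-8     → 1 -9 -8
52     → 1 -9 -8 52
negate → 1 -9 -8 -52
*      → 1 -9 416
/      → 1 0
-8     → 1 0 -8
mod    → 1 0
+      → 1
negate → -1
56     → -1 56
-      → -57
12     → -57 12
*      → -684

1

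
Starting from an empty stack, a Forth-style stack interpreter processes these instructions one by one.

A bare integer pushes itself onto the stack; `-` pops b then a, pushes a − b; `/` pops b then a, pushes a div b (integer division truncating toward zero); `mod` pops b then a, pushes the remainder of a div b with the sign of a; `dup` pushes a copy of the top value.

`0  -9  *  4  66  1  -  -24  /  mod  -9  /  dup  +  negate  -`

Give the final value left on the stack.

0

0      : [0]
-9     : [0, -9]
*      : [0]
4      : [0, 4]
66     : [0, 4, 66]
1      : [0, 4, 66, 1]
-      : [0, 4, 65]
-24    : [0, 4, 65, -24]
/      : [0, 4, -2]
mod    : [0, 0]
-9     : [0, 0, -9]
/      : [0, 0]
dup    : [0, 0, 0]
+      : [0, 0]
negate : [0, 0]
-      : [0]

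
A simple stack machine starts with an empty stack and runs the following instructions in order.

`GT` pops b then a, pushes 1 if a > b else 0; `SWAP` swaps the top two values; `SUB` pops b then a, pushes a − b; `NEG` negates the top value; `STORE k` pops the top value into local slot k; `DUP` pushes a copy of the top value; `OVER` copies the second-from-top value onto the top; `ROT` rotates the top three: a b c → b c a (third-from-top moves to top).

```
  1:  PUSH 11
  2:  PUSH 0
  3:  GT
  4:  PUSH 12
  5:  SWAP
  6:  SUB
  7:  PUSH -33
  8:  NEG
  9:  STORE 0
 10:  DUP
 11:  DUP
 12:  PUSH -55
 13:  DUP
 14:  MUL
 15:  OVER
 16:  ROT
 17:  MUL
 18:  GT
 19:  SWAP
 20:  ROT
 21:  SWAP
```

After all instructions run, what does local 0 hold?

33

PUSH 11   11
PUSH 0    11 0
GT        1
PUSH 12   1 12
SWAP      12 1
SUB       11
PUSH -33  11 -33
NEG       11 33
STORE 0   11
DUP       11 11
DUP       11 11 11
PUSH -55  11 11 11 -55
DUP       11 11 11 -55 -55
MUL       11 11 11 3025
OVER      11 11 11 3025 11
ROT       11 11 3025 11 11
MUL       11 11 3025 121
GT        11 11 1
SWAP      11 1 11
ROT       1 11 11
SWAP      1 11 11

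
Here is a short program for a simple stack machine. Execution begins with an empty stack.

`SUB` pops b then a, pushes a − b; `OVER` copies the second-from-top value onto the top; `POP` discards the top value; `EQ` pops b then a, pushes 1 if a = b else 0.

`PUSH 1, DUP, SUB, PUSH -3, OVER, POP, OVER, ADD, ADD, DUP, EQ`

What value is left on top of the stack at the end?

1

PUSH 1   [1]
DUP      [1, 1]
SUB      [0]
PUSH -3  [0, -3]
OVER     [0, -3, 0]
POP      [0, -3]
OVER     [0, -3, 0]
ADD      [0, -3]
ADD      [-3]
DUP      [-3, -3]
EQ       [1]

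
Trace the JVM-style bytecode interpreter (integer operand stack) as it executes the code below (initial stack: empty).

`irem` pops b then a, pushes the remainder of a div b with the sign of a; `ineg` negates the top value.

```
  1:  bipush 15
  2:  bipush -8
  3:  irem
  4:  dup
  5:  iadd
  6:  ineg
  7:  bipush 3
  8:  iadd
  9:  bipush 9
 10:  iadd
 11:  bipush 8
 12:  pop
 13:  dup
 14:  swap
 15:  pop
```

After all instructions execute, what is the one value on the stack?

-2

bipush 15 : [15]
bipush -8 : [15, -8]
irem      : [7]
dup       : [7, 7]
iadd      : [14]
ineg      : [-14]
bipush 3  : [-14, 3]
iadd      : [-11]
bipush 9  : [-11, 9]
iadd      : [-2]
bipush 8  : [-2, 8]
pop       : [-2]
dup       : [-2, -2]
swap      : [-2, -2]
pop       : [-2]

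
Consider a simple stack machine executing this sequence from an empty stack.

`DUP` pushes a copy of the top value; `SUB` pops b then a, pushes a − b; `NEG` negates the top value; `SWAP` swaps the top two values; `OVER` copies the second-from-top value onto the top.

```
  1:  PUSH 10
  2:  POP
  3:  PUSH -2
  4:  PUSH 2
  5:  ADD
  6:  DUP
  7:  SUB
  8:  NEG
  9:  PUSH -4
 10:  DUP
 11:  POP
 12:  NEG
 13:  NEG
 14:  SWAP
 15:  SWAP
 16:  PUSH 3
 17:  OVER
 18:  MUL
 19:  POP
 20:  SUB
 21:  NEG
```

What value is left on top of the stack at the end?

PUSH 10  [10]
POP      []
PUSH -2  [-2]
PUSH 2   [-2, 2]
ADD      [0]
DUP      [0, 0]
SUB      [0]
NEG      [0]
PUSH -4  [0, -4]
DUP      [0, -4, -4]
POP      [0, -4]
NEG      [0, 4]
NEG      [0, -4]
SWAP     [-4, 0]
SWAP     [0, -4]
PUSH 3   [0, -4, 3]
OVER     [0, -4, 3, -4]
MUL      [0, -4, -12]
POP      [0, -4]
SUB      [4]
NEG      [-4]

-4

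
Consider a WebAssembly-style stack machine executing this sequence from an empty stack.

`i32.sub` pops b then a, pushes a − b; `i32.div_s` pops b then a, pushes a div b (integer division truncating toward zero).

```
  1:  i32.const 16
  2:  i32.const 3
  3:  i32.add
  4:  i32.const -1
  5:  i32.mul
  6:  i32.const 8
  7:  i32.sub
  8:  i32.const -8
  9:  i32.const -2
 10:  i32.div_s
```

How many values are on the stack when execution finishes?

i32.const 16  16
i32.const 3   16 3
i32.add       19
i32.const -1  19 -1
i32.mul       -19
i32.const 8   -19 8
i32.sub       -27
i32.const -8  -27 -8
i32.const -2  -27 -8 -2
i32.div_s     -27 4

2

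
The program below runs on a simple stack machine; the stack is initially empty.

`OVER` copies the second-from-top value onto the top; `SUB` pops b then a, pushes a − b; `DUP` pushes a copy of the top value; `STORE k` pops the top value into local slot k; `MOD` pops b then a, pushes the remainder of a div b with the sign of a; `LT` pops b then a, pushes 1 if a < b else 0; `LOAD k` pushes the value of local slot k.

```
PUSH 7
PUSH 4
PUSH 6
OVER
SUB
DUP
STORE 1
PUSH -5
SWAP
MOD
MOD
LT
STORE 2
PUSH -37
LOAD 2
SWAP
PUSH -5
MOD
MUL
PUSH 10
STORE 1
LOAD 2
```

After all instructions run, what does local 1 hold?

PUSH 7   -> [7]
PUSH 4   -> [7, 4]
PUSH 6   -> [7, 4, 6]
OVER     -> [7, 4, 6, 4]
SUB      -> [7, 4, 2]
DUP      -> [7, 4, 2, 2]
STORE 1  -> [7, 4, 2]
PUSH -5  -> [7, 4, 2, -5]
SWAP     -> [7, 4, -5, 2]
MOD      -> [7, 4, -1]
MOD      -> [7, 0]
LT       -> [0]
STORE 2  -> []
PUSH -37 -> [-37]
LOAD 2   -> [-37, 0]
SWAP     -> [0, -37]
PUSH -5  -> [0, -37, -5]
MOD      -> [0, -2]
MUL      -> [0]
PUSH 10  -> [0, 10]
STORE 1  -> [0]
LOAD 2   -> [0, 0]

10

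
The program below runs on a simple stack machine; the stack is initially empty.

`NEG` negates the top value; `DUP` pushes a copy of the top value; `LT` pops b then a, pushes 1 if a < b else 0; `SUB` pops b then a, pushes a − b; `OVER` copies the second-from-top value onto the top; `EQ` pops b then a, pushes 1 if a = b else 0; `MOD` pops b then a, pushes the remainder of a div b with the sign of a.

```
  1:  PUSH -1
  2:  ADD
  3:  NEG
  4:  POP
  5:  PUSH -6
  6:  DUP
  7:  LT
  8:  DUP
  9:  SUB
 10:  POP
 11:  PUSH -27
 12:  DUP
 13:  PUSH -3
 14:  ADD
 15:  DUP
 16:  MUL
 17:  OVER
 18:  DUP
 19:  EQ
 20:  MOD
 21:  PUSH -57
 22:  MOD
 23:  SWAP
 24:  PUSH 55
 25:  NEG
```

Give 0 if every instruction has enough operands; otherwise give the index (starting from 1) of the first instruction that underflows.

2

PUSH -1 → [-1]
ADD  — needs 2 operands, stack has 1 → underflow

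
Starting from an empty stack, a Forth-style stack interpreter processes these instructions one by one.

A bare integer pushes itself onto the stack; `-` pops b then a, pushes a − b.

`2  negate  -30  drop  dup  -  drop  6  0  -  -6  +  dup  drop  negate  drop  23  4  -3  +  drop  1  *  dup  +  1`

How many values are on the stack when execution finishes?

2

2      -> 2
negate -> -2
-30    -> -2 -30
drop   -> -2
dup    -> -2 -2
-      -> 0
drop   -> (empty)
6      -> 6
0      -> 6 0
-      -> 6
-6     -> 6 -6
+      -> 0
dup    -> 0 0
drop   -> 0
negate -> 0
drop   -> (empty)
23     -> 23
4      -> 23 4
-3     -> 23 4 -3
+      -> 23 1
drop   -> 23
1      -> 23 1
*      -> 23
dup    -> 23 23
+      -> 46
1      -> 46 1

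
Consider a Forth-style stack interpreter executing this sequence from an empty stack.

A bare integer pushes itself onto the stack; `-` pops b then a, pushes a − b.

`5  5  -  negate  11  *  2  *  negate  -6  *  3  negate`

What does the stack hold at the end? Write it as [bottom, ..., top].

[0, -3]

5      -> [5]
5      -> [5, 5]
-      -> [0]
negate -> [0]
11     -> [0, 11]
*      -> [0]
2      -> [0, 2]
*      -> [0]
negate -> [0]
-6     -> [0, -6]
*      -> [0]
3      -> [0, 3]
negate -> [0, -3]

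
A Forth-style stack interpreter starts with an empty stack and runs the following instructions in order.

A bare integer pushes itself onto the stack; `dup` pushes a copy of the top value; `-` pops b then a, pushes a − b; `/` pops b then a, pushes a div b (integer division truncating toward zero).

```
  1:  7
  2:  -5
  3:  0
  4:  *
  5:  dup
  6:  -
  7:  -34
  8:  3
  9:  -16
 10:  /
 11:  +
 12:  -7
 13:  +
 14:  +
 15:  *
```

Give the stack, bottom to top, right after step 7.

[7, 0, -34]

7   → 7
-5  → 7 -5
0   → 7 -5 0
*   → 7 0
dup → 7 0 0
-   → 7 0
-34 → 7 0 -34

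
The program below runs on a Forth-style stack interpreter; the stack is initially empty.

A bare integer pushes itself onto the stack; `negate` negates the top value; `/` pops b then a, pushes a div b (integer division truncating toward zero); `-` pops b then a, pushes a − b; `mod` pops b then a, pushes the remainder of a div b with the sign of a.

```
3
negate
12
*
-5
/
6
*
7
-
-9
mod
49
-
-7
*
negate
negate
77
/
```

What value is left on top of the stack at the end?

3       [3]
negate  [-3]
12      [-3, 12]
*       [-36]
-5      [-36, -5]
/       [7]
6       [7, 6]
*       [42]
7       [42, 7]
-       [35]
-9      [35, -9]
mod     [8]
49      [8, 49]
-       [-41]
-7      [-41, -7]
*       [287]
negate  [-287]
negate  [287]
77      [287, 77]
/       [3]

3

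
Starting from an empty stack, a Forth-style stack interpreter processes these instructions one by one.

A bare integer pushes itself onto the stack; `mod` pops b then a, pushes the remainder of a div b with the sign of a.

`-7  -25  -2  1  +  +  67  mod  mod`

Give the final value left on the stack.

-7

-7  → -7
-25 → -7 -25
-2  → -7 -25 -2
1   → -7 -25 -2 1
+   → -7 -25 -1
+   → -7 -26
67  → -7 -26 67
mod → -7 -26
mod → -7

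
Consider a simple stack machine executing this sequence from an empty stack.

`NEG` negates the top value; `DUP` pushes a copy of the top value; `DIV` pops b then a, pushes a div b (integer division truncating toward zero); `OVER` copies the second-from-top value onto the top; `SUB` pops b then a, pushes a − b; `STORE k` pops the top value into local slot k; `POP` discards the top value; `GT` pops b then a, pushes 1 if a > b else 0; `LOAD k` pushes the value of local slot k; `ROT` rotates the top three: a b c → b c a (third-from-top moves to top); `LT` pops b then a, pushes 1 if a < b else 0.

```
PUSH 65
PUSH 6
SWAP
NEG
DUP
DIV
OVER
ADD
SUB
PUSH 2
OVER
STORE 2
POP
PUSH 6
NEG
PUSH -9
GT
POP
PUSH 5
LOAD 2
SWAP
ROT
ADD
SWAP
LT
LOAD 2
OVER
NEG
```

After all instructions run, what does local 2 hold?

PUSH 65  65
PUSH 6   65 6
SWAP     6 65
NEG      6 -65
DUP      6 -65 -65
DIV      6 1
OVER     6 1 6
ADD      6 7
SUB      -1
PUSH 2   -1 2
OVER     -1 2 -1
STORE 2  -1 2
POP      -1
PUSH 6   -1 6
NEG      -1 -6
PUSH -9  -1 -6 -9
GT       -1 1
POP      -1
PUSH 5   -1 5
LOAD 2   -1 5 -1
SWAP     -1 -1 5
ROT      -1 5 -1
ADD      -1 4
SWAP     4 -1
LT       0
LOAD 2   0 -1
OVER     0 -1 0
NEG      0 -1 0

-1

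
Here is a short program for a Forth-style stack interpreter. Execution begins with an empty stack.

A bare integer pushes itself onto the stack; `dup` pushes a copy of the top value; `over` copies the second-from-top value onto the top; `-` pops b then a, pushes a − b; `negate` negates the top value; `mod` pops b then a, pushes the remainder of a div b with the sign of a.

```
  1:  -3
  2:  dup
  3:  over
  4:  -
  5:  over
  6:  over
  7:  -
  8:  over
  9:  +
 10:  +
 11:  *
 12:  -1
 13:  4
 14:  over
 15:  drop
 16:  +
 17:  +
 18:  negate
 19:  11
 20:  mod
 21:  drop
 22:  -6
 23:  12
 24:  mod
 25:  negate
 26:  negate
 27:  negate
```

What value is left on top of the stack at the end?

6

-3      [-3]
dup     [-3, -3]
over    [-3, -3, -3]
-       [-3, 0]
over    [-3, 0, -3]
over    [-3, 0, -3, 0]
-       [-3, 0, -3]
over    [-3, 0, -3, 0]
+       [-3, 0, -3]
+       [-3, -3]
*       [9]
-1      [9, -1]
4       [9, -1, 4]
over    [9, -1, 4, -1]
drop    [9, -1, 4]
+       [9, 3]
+       [12]
negate  [-12]
11      [-12, 11]
mod     [-1]
drop    []
-6      [-6]
12      [-6, 12]
mod     [-6]
negate  [6]
negate  [-6]
negate  [6]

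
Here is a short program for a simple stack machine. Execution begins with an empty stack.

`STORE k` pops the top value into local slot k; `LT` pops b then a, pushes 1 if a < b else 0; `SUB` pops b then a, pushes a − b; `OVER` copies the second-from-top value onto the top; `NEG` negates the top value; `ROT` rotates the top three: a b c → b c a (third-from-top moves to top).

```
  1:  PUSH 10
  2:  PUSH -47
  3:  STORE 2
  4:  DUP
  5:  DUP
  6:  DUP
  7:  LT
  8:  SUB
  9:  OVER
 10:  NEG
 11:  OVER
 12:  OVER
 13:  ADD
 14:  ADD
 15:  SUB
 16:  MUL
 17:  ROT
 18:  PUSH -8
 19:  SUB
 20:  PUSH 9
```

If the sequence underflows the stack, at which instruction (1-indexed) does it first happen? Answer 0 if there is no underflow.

17

PUSH 10  → 10
PUSH -47 → 10 -47
STORE 2  → 10
DUP      → 10 10
DUP      → 10 10 10
DUP      → 10 10 10 10
LT       → 10 10 0
SUB      → 10 10
OVER     → 10 10 10
NEG      → 10 10 -10
OVER     → 10 10 -10 10
OVER     → 10 10 -10 10 -10
ADD      → 10 10 -10 0
ADD      → 10 10 -10
SUB      → 10 20
MUL      → 200
ROT  — needs 3 operands, stack has 1 → underflow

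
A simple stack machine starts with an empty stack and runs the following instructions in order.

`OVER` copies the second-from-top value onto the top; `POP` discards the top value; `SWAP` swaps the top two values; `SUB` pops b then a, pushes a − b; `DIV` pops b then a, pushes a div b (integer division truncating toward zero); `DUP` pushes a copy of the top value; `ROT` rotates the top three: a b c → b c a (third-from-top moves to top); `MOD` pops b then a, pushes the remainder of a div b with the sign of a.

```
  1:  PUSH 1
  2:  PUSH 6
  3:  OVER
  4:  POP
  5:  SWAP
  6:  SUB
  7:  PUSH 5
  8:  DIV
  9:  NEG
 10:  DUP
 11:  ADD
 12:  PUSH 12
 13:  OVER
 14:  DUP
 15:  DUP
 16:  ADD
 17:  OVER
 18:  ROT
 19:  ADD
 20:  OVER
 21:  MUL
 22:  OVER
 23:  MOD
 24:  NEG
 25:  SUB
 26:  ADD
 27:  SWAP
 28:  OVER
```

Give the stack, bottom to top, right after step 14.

[-2, 12, -2, -2]

PUSH 1  -> [1]
PUSH 6  -> [1, 6]
OVER    -> [1, 6, 1]
POP     -> [1, 6]
SWAP    -> [6, 1]
SUB     -> [5]
PUSH 5  -> [5, 5]
DIV     -> [1]
NEG     -> [-1]
DUP     -> [-1, -1]
ADD     -> [-2]
PUSH 12 -> [-2, 12]
OVER    -> [-2, 12, -2]
DUP     -> [-2, 12, -2, -2]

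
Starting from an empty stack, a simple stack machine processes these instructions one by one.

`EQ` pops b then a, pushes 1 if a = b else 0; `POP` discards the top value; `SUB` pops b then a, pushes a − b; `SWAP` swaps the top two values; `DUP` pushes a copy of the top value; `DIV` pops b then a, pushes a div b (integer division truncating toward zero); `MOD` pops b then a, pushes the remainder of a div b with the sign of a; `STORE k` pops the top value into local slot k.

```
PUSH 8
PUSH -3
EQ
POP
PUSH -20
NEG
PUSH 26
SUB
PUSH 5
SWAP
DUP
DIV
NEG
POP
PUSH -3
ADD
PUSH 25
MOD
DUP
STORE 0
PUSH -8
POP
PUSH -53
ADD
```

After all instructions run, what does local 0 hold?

2

PUSH 8    8
PUSH -3   8 -3
EQ        0
POP       (empty)
PUSH -20  -20
NEG       20
PUSH 26   20 26
SUB       -6
PUSH 5    -6 5
SWAP      5 -6
DUP       5 -6 -6
DIV       5 1
NEG       5 -1
POP       5
PUSH -3   5 -3
ADD       2
PUSH 25   2 25
MOD       2
DUP       2 2
STORE 0   2
PUSH -8   2 -8
POP       2
PUSH -53  2 -53
ADD       -51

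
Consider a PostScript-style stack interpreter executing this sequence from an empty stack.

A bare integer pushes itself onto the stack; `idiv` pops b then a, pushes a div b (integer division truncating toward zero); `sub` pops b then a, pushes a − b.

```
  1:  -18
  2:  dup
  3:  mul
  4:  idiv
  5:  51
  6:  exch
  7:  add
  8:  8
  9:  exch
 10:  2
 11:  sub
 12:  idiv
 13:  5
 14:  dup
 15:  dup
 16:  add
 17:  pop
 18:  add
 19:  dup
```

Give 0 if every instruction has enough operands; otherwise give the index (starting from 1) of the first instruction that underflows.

-18 -> -18
dup -> -18 -18
mul -> 324
idiv  — needs 2 operands, stack has 1 → underflow

4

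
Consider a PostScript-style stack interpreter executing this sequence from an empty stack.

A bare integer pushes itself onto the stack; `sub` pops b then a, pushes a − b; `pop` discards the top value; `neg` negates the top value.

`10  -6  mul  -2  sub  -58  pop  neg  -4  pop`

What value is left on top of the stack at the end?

10  → 10
-6  → 10 -6
mul → -60
-2  → -60 -2
sub → -58
-58 → -58 -58
pop → -58
neg → 58
-4  → 58 -4
pop → 58

58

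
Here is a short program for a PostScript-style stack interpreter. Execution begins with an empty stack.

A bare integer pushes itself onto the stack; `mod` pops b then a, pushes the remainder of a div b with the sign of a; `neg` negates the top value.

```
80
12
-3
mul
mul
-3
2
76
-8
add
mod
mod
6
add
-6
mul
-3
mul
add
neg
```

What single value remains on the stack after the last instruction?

2790

80  : 80
12  : 80 12
-3  : 80 12 -3
mul : 80 -36
mul : -2880
-3  : -2880 -3
2   : -2880 -3 2
76  : -2880 -3 2 76
-8  : -2880 -3 2 76 -8
add : -2880 -3 2 68
mod : -2880 -3 2
mod : -2880 -1
6   : -2880 -1 6
add : -2880 5
-6  : -2880 5 -6
mul : -2880 -30
-3  : -2880 -30 -3
mul : -2880 90
add : -2790
neg : 2790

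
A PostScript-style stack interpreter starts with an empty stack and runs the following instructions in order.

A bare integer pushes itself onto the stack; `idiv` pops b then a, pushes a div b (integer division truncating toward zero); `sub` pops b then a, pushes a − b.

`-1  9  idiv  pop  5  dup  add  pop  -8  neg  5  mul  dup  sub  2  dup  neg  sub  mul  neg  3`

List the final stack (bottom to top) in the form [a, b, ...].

[0, 3]

-1    -1
9     -1 9
idiv  0
pop   (empty)
5     5
dup   5 5
add   10
pop   (empty)
-8    -8
neg   8
5     8 5
mul   40
dup   40 40
sub   0
2     0 2
dup   0 2 2
neg   0 2 -2
sub   0 4
mul   0
neg   0
3     0 3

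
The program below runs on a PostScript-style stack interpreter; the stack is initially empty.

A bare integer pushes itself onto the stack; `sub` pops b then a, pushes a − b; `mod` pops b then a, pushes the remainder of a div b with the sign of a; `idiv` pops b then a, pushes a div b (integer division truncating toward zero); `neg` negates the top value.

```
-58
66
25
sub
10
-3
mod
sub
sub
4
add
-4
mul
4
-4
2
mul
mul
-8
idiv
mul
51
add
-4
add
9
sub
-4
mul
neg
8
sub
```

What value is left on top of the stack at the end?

6160

-58   -58
66    -58 66
25    -58 66 25
sub   -58 41
10    -58 41 10
-3    -58 41 10 -3
mod   -58 41 1
sub   -58 40
sub   -98
4     -98 4
add   -94
-4    -94 -4
mul   376
4     376 4
-4    376 4 -4
2     376 4 -4 2
mul   376 4 -8
mul   376 -32
-8    376 -32 -8
idiv  376 4
mul   1504
51    1504 51
add   1555
-4    1555 -4
add   1551
9     1551 9
sub   1542
-4    1542 -4
mul   -6168
neg   6168
8     6168 8
sub   6160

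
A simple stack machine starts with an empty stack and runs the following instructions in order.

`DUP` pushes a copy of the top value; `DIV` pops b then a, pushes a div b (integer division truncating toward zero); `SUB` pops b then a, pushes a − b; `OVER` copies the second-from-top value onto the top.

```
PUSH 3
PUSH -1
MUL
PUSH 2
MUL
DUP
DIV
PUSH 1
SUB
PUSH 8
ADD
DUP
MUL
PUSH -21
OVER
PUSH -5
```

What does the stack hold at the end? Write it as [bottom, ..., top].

PUSH 3   → [3]
PUSH -1  → [3, -1]
MUL      → [-3]
PUSH 2   → [-3, 2]
MUL      → [-6]
DUP      → [-6, -6]
DIV      → [1]
PUSH 1   → [1, 1]
SUB      → [0]
PUSH 8   → [0, 8]
ADD      → [8]
DUP      → [8, 8]
MUL      → [64]
PUSH -21 → [64, -21]
OVER     → [64, -21, 64]
PUSH -5  → [64, -21, 64, -5]

[64, -21, 64, -5]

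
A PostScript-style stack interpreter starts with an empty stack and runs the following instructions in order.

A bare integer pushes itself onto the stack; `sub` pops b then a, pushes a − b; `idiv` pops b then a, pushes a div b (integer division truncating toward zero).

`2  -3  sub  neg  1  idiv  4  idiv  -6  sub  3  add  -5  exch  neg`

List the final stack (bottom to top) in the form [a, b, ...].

2    -> [2]
-3   -> [2, -3]
sub  -> [5]
neg  -> [-5]
1    -> [-5, 1]
idiv -> [-5]
4    -> [-5, 4]
idiv -> [-1]
-6   -> [-1, -6]
sub  -> [5]
3    -> [5, 3]
add  -> [8]
-5   -> [8, -5]
exch -> [-5, 8]
neg  -> [-5, -8]

[-5, -8]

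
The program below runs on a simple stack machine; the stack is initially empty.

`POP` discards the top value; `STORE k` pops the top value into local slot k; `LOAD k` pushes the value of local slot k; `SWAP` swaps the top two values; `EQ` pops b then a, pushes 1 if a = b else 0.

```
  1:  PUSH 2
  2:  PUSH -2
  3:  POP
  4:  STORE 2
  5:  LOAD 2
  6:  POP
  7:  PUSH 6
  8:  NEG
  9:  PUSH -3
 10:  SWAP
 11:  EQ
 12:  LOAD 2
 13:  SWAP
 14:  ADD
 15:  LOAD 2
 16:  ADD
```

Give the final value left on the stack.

4

PUSH 2  : 2
PUSH -2 : 2 -2
POP     : 2
STORE 2 : (empty)
LOAD 2  : 2
POP     : (empty)
PUSH 6  : 6
NEG     : -6
PUSH -3 : -6 -3
SWAP    : -3 -6
EQ      : 0
LOAD 2  : 0 2
SWAP    : 2 0
ADD     : 2
LOAD 2  : 2 2
ADD     : 4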